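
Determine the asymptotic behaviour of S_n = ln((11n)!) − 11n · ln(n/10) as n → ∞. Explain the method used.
S_n ~ 11n · (ln 110 − 1) + O(ln n)

Stirling: ln((11n)!) = 11n ln(11n) − 11n + O(ln n).
  S_n = 11n ln(11n) − 11n − 11n ln(n/10) + O(ln n)
      = 11n ln(11n) − 11n ln n + 11n ln 10 − 11n + O(ln n)
      = 11n ln 11 + 11n ln 10 − 11n + O(ln n)
      = 11n (ln 110 − 1) + O(ln n).
Numerically ln(110) − 1 ≈ 3.7005.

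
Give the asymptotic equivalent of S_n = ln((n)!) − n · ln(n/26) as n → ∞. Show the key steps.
S_n ~ n · (ln 26 − 1) + O(ln n)

Stirling: ln((n)!) = n ln(n) − n + O(ln n).
  S_n = n ln(n) − n − n ln(n/26) + O(ln n)
      = n ln(n) − n ln n + n ln 26 − n + O(ln n)
      = n ln 26 − n + O(ln n)
      = n (ln 26 − 1) + O(ln n).
Numerically ln(26) − 1 ≈ 2.2581.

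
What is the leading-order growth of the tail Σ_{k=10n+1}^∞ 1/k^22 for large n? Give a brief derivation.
Σ_{k>10n} 1/k^22 ~ 1/(21 · (10n)^21)

Compare to the integral: ∫_{10n}^∞ x^(−22) dx = [−x^(−21)/21]_{10n}^∞ = 1/((22−1)·(10n)^21). Euler-Maclaurin then gives
  Σ_{k>10n} 1/k^22 = ∫_{10n}^∞ dx/x^22 − 1/(2·(10n)^22) + O(1/(10n)^23).
(Equivalently this is ζ(22) − Σ_{k≤10n} 1/k^22.)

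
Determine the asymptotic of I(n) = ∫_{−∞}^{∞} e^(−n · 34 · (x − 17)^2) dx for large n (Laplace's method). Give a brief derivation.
I(n) = sqrt(π/(34n))

Here φ(x) = 34 · (x − 17)^2 has its unique minimum at x* = 17 with φ(x*) = 0 and φ''(x*) = 68. Laplace's method gives
  I(n) ~ e^(−n φ(x*)) · sqrt(2π / (n · φ''(x*))) = sqrt(2π / (68n)) = sqrt(π/(34n)).
This is exact: substituting u = (x − 17)·sqrt(34n) gives I(n) = (1/sqrt(34n)) ∫_{−∞}^{∞} e^(−u^2) du = sqrt(π/(34n)).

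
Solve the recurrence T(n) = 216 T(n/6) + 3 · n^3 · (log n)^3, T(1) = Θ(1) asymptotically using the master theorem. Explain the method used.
T(n) = Θ(n^3 · (log n)^4)

Here log_6 216 = 3 and f(n) = 3 · n^3 · (log n)^3 = Θ(n^(log_6 216) · (log n)^3). This is the extended Case 2 of the master theorem (f matches the critical exponent up to log factors), giving T(n) = Θ(n^(log_6 216) · (log n)^(3+1)) = Θ(n^3 · (log n)^4).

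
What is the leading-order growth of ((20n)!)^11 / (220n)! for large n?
((20n)!)^11/(220n)! ~ ((2π·20n)^(10/2) / sqrt(11)) · 11^(−11·20n)  →  0

Write N = 20n. Stirling: N! ~ sqrt(2π N)(N/e)^N and (11N)! ~ sqrt(2π·11N)·(11N/e)^(11N).
  (N!)^11/(11N)! ~ (2π N)^(11/2) (N/e)^(11N) / [sqrt(2π·11N) (11N/e)^(11N)]
     = (2π N)^(11/2) / sqrt(2π·11N) · (N/(11N))^(11N)
     = (2π N)^((11−1)/2) / sqrt(11) · 11^(−11N).
Since 11^11 > 1, the factor 11^(−11N) decays exponentially, so the ratio → 0. Substituting N = 20n gives the stated form.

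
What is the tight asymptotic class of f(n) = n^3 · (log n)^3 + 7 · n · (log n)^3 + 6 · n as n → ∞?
f(n) ∈ Θ(n^3 · (log n)^3)

Compare the terms by growth order. For large n, n^a · (log n)^b dominates n^a' · (log n)^b' iff a > a', or (a = a' and b > b'). Ranking the 3 terms shows the dominant one is n^3 · (log n)^3. Hence f(n) ∈ Θ(n^3 · (log n)^3).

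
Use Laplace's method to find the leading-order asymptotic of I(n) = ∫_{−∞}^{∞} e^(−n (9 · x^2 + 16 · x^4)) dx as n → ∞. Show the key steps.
I(n) ~ sqrt(π/(9n))

φ(x) = 9 · x^2 + 16 · x^4 has its unique global minimum at x* = 0 (since φ'(x) = 18x + 64x^3 = 0 only at x = 0 for real x with both coefficients positive, and φ → ∞ as |x| → ∞). At x* = 0, φ(0) = 0 and φ''(0) = 18. Laplace's method then gives
  I(n) ~ sqrt(2π / (n · φ''(0))) · e^(−n φ(0)) = sqrt(2π / (18n)) = sqrt(π/(9n)).
The 16 · x^4 term contributes only at subleading order (an O(1/n) relative correction).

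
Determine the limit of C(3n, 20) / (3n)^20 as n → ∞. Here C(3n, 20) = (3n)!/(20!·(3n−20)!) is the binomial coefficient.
lim = 1/20! = 1/2432902008176640000

With N = 3n → ∞: C(N, 20) / N^20 = [N(N−1)…(N−19)] / (20! · N^20) = (1/20!) · 1 · (1 − 1/(3n)) · … · (1 − 19/(3n)). Each factor → 1 as N → ∞, so the limit is 1/20! = 1/2432902008176640000.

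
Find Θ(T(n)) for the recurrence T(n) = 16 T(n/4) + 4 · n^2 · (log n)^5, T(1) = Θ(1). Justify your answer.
T(n) = Θ(n^2 · (log n)^6)

Here log_4 16 = 2 and f(n) = 4 · n^2 · (log n)^5 = Θ(n^(log_4 16) · (log n)^5). This is the extended Case 2 of the master theorem (f matches the critical exponent up to log factors), giving T(n) = Θ(n^(log_4 16) · (log n)^(5+1)) = Θ(n^2 · (log n)^6).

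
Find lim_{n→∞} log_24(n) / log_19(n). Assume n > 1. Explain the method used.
lim = ln(19) / ln(24) = log_24(19)

Change of base: log_24(n) = ln n / ln 24 and log_19(n) = ln n / ln 19. The ratio is (ln n / ln 24) · (ln 19 / ln n) = ln 19 / ln 24, a constant independent of n. So the limit is ln 19 / ln 24 = log_24(19).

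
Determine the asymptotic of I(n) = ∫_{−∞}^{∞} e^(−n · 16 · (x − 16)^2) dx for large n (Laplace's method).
I(n) = sqrt(π/(16n))

Here φ(x) = 16 · (x − 16)^2 has its unique minimum at x* = 16 with φ(x*) = 0 and φ''(x*) = 32. Laplace's method gives
  I(n) ~ e^(−n φ(x*)) · sqrt(2π / (n · φ''(x*))) = sqrt(2π / (32n)) = sqrt(π/(16n)).
This is exact: substituting u = (x − 16)·sqrt(16n) gives I(n) = (1/sqrt(16n)) ∫_{−∞}^{∞} e^(−u^2) du = sqrt(π/(16n)).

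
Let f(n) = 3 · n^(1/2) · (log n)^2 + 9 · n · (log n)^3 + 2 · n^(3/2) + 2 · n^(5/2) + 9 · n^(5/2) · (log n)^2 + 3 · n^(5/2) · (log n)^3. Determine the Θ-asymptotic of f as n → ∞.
f(n) ∈ Θ(n^(5/2) · (log n)^3)

Compare the terms by growth order. For large n, n^a · (log n)^b dominates n^a' · (log n)^b' iff a > a', or (a = a' and b > b'). Ranking the 6 terms shows the dominant one is 3 · n^(5/2) · (log n)^3. Hence f(n) ∈ Θ(n^(5/2) · (log n)^3).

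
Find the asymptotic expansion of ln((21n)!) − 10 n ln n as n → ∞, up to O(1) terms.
ln((21n)!) − 10 n ln n = 11 n ln n + 21(ln 21 − 1) n + (1/2) ln(2π·21n) + O(1/n)

Stirling: ln((21n)!) = 21n ln(21n) − 21n + (1/2) ln(2π·21n) + O(1/n).
Expand 21n ln(21n) = 21n (ln n + ln 21) = 21n ln n + 21n ln 21.
Subtract 10n ln n: leading term is (21 − 10) n ln n = 11 n ln n. The next term is 21n ln 21 − 21n = 21(ln 21 − 1) n. Then the (1/2) ln(2π·21n) correction.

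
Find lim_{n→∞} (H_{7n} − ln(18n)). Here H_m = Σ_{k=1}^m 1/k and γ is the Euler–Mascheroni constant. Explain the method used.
lim = ln(7/18) + γ

By Euler-Maclaurin, H_m = ln m + γ + O(1/m). So
  H_{7n} − ln(18n) = ln(7n) + γ − ln(18n) + O(1/n)
                       = ln(7/18) + γ + O(1/n).
Hence the limit is ln(7/18) + γ.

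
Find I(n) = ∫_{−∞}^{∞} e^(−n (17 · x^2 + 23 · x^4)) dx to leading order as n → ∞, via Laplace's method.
I(n) ~ sqrt(π/(17n))

φ(x) = 17 · x^2 + 23 · x^4 has its unique global minimum at x* = 0 (since φ'(x) = 34x + 92x^3 = 0 only at x = 0 for real x with both coefficients positive, and φ → ∞ as |x| → ∞). At x* = 0, φ(0) = 0 and φ''(0) = 34. Laplace's method then gives
  I(n) ~ sqrt(2π / (n · φ''(0))) · e^(−n φ(0)) = sqrt(2π / (34n)) = sqrt(π/(17n)).
The 23 · x^4 term contributes only at subleading order (an O(1/n) relative correction).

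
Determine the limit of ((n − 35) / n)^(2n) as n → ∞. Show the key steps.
lim = e^(−70)

Rewrite as (1 − 35/n)^(2n). By the standard limit (1 + x/n)^n → e^x, we have (1 − 35/n)^n → e^(−35), and raising to the 2nd power gives e^(−70).
More precisely, ln[(1 − 35/n)^(2n)] = 2n · ln(1 − 35/n) = 2n · (-35/n + O(1/n^2)) = -70 + O(1/n) → -70.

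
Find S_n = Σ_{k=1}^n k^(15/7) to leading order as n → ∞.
S_n ~ (7/22) · n^(22/7)

Integral comparison: Σ_{k=1}^n k^(15/7) = ∫_0^n x^(15/7) dx + O(n^(15/7)). The integral is n^(1 + 15/7) / (1 + 15/7) = n^((15+7)/7) / ((15+7)/7) = (7/22) · n^(22/7).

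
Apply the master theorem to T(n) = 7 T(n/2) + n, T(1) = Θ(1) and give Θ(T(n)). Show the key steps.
T(n) = Θ(n^(log_2 7))

Master theorem: compare f(n) = n to n^(log_2 7) where log_2 7 ≈ 2.807. Since 1 < log_2 7, we have f(n) = O(n^(log_2 7 − ε)) for some ε > 0 — Case 1. Hence T(n) = Θ(n^(log_2 7)).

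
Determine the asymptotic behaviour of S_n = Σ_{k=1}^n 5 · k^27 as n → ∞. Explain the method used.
S_n ~ 5 · n^28 / 28

By integral comparison (Euler-Maclaurin), Σ_{k=1}^n 5 · k^27 = 5 · ∫_0^n x^27 dx + O(n^27) = 5 · n^28/28 + O(n^27). (Equivalently, Faulhaber's formula gives the same leading term.)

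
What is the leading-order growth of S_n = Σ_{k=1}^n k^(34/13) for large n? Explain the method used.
S_n ~ (13/47) · n^(47/13)

Integral comparison: Σ_{k=1}^n k^(34/13) = ∫_0^n x^(34/13) dx + O(n^(34/13)). The integral is n^(1 + 34/13) / (1 + 34/13) = n^((34+13)/13) / ((34+13)/13) = (13/47) · n^(47/13).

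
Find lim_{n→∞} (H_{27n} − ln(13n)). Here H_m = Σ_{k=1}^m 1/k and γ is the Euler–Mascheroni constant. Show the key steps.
lim = ln(27/13) + γ

By Euler-Maclaurin, H_m = ln m + γ + O(1/m). So
  H_{27n} − ln(13n) = ln(27n) + γ − ln(13n) + O(1/n)
                       = ln(27/13) + γ + O(1/n).
Hence the limit is ln(27/13) + γ.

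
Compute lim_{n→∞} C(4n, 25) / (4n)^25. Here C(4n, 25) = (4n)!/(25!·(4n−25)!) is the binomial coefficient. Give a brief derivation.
lim = 1/25! = 1/15511210043330985984000000

With N = 4n → ∞: C(N, 25) / N^25 = [N(N−1)…(N−24)] / (25! · N^25) = (1/25!) · 1 · (1 − 1/(4n)) · … · (1 − 24/(4n)). Each factor → 1 as N → ∞, so the limit is 1/25! = 1/15511210043330985984000000.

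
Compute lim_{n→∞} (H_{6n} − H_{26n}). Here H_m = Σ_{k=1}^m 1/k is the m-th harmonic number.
lim = ln(6/26) = ln(3/13)

Euler-Maclaurin gives H_m = ln m + γ + 1/(2m) + O(1/m^2). The γ and O(1/m) terms cancel in the difference:
  H_{6n} − H_{26n} = ln(6n) − ln(26n) + O(1/n) = ln(6/26) + O(1/n).
Hence the limit is ln(6/26) = ln(3/13).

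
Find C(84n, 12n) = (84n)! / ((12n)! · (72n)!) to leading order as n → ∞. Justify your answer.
C(84n, 12n) ~ (823543/46656)^(12n) · sqrt(7/(12π·12n))

Write N = 12n. Apply Stirling to each factorial:
  (7N)! ~ sqrt(2π·7N) · (7N/e)^(7N),
  N! ~ sqrt(2π N) · (N/e)^N,
  (6N)! ~ sqrt(2π·6N) · (6N/e)^(6N).
The exponential factors combine to (7N)^(7N) / (N^N · (6N)^(6N)) = 7^(7N)/6^(6N) = (7^7/6^6)^N = (823543/46656)^N.
The square-root prefactors combine to sqrt(2π·7N) / (sqrt(2π N)·sqrt(2π·6N)) = sqrt(7 / (2π·6·N)) = sqrt(7/(12π·12n)).
Substituting N = 12n: C(84n, 12n) ~ (823543/46656)^(12n) · sqrt(7/(12π·12n)).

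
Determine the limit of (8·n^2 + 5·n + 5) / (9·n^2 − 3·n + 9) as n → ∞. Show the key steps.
lim = 8/9

For large n the leading n^2 terms dominate both numerator and denominator. Dividing top and bottom by n^2, every other term tends to 0, leaving 8/9.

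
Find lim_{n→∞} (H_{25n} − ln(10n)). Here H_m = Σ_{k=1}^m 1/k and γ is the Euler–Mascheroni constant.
lim = ln(5/2) + γ

By Euler-Maclaurin, H_m = ln m + γ + O(1/m). So
  H_{25n} − ln(10n) = ln(25n) + γ − ln(10n) + O(1/n)
                       = ln(25/10) + γ + O(1/n).
Hence the limit is ln(25/10) + γ (= ln(5/2)).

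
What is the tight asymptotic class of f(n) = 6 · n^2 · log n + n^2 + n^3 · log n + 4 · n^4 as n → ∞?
f(n) ∈ Θ(n^4)

Compare the terms by growth order. For large n, n^a · (log n)^b dominates n^a' · (log n)^b' iff a > a', or (a = a' and b > b'). Ranking the 4 terms shows the dominant one is 4 · n^4. Hence f(n) ∈ Θ(n^4).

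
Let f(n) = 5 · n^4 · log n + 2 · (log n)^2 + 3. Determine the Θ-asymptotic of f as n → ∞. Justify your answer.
f(n) ∈ Θ(n^4 · log n)

Compare the terms by growth order. For large n, n^a · (log n)^b dominates n^a' · (log n)^b' iff a > a', or (a = a' and b > b'). Ranking the 3 terms shows the dominant one is 5 · n^4 · log n. Hence f(n) ∈ Θ(n^4 · log n).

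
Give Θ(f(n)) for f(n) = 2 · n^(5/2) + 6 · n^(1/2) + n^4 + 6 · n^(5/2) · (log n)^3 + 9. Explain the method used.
f(n) ∈ Θ(n^4)

Compare the terms by growth order. For large n, n^a · (log n)^b dominates n^a' · (log n)^b' iff a > a', or (a = a' and b > b'). Ranking the 5 terms shows the dominant one is n^4. Hence f(n) ∈ Θ(n^4).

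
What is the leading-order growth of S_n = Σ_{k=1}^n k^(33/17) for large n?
S_n ~ (17/50) · n^(50/17)

Integral comparison: Σ_{k=1}^n k^(33/17) = ∫_0^n x^(33/17) dx + O(n^(33/17)). The integral is n^(1 + 33/17) / (1 + 33/17) = n^((33+17)/17) / ((33+17)/17) = (17/50) · n^(50/17).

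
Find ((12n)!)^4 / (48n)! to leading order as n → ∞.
((12n)!)^4/(48n)! ~ ((2π·12n)^(3/2) / 2) · 4^(−4·12n)  →  0

Write N = 12n. Stirling: N! ~ sqrt(2π N)(N/e)^N and (4N)! ~ sqrt(2π·4N)·(4N/e)^(4N).
  (N!)^4/(4N)! ~ (2π N)^(4/2) (N/e)^(4N) / [sqrt(2π·4N) (4N/e)^(4N)]
     = (2π N)^(4/2) / sqrt(2π·4N) · (N/(4N))^(4N)
     = (2π N)^((4−1)/2) / 2 · 4^(−4N).
Since 4^4 > 1, the factor 4^(−4N) decays exponentially, so the ratio → 0. Substituting N = 12n gives the stated form.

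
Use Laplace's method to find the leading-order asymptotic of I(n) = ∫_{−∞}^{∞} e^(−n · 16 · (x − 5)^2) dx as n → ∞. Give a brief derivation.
I(n) = sqrt(π/(16n))

Here φ(x) = 16 · (x − 5)^2 has its unique minimum at x* = 5 with φ(x*) = 0 and φ''(x*) = 32. Laplace's method gives
  I(n) ~ e^(−n φ(x*)) · sqrt(2π / (n · φ''(x*))) = sqrt(2π / (32n)) = sqrt(π/(16n)).
This is exact: substituting u = (x − 5)·sqrt(16n) gives I(n) = (1/sqrt(16n)) ∫_{−∞}^{∞} e^(−u^2) du = sqrt(π/(16n)).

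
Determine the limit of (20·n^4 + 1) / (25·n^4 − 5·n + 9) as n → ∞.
lim = 20/25 = 4/5

For large n the leading n^4 terms dominate both numerator and denominator. Dividing top and bottom by n^4, every other term tends to 0, leaving 20/25 = 4/5.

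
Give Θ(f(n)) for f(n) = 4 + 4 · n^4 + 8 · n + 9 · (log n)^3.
f(n) ∈ Θ(n^4)

Compare the terms by growth order. For large n, n^a · (log n)^b dominates n^a' · (log n)^b' iff a > a', or (a = a' and b > b'). Ranking the 4 terms shows the dominant one is 4 · n^4. Hence f(n) ∈ Θ(n^4).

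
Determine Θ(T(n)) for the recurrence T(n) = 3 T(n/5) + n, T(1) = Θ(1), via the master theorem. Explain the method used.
T(n) = Θ(n)

log_5 3 ≈ 0.683. f(n) = n dominates n^(log_5 3) since 1 > 0.683, and the regularity condition a·f(n/b) = 3·(n/5)^1 = (3/5)·n ≤ c·f(n) holds with c = 3/5 ≈ 0.6 < 1. So this is Case 3: T(n) = Θ(f(n)) = Θ(n).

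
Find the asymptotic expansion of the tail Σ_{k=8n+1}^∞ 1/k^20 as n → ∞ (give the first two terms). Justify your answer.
Σ_{k>8n} 1/k^20 = 1/(19 · (8n)^19) − 1/(2 · (8n)^20) + O(1/(8n)^21)

Compare to the integral: ∫_{8n}^∞ x^(−20) dx = [−x^(−19)/19]_{8n}^∞ = 1/((20−1)·(8n)^19). The Euler-Maclaurin correction adds −f(8n)/2 = −1/(2·(8n)^20). Euler-Maclaurin then gives
  Σ_{k>8n} 1/k^20 = ∫_{8n}^∞ dx/x^20 − 1/(2·(8n)^20) + O(1/(8n)^21).
(Equivalently this is ζ(20) − Σ_{k≤8n} 1/k^20.)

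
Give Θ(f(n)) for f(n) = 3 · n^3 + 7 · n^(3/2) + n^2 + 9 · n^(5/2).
f(n) ∈ Θ(n^3)

Compare the terms by growth order. For large n, n^a · (log n)^b dominates n^a' · (log n)^b' iff a > a', or (a = a' and b > b'). Ranking the 4 terms shows the dominant one is 3 · n^3. Hence f(n) ∈ Θ(n^3).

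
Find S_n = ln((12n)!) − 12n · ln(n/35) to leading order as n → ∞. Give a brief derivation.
S_n ~ 12n · (ln 420 − 1) + O(ln n)

Stirling: ln((12n)!) = 12n ln(12n) − 12n + O(ln n).
  S_n = 12n ln(12n) − 12n − 12n ln(n/35) + O(ln n)
      = 12n ln(12n) − 12n ln n + 12n ln 35 − 12n + O(ln n)
      = 12n ln 12 + 12n ln 35 − 12n + O(ln n)
      = 12n (ln 420 − 1) + O(ln n).
Numerically ln(420) − 1 ≈ 5.0403.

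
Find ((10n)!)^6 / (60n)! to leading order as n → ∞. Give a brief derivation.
((10n)!)^6/(60n)! ~ ((2π·10n)^(5/2) / sqrt(6)) · 6^(−6·10n)  →  0

Write N = 10n. Stirling: N! ~ sqrt(2π N)(N/e)^N and (6N)! ~ sqrt(2π·6N)·(6N/e)^(6N).
  (N!)^6/(6N)! ~ (2π N)^(6/2) (N/e)^(6N) / [sqrt(2π·6N) (6N/e)^(6N)]
     = (2π N)^(6/2) / sqrt(2π·6N) · (N/(6N))^(6N)
     = (2π N)^((6−1)/2) / sqrt(6) · 6^(−6N).
Since 6^6 > 1, the factor 6^(−6N) decays exponentially, so the ratio → 0. Substituting N = 10n gives the stated form.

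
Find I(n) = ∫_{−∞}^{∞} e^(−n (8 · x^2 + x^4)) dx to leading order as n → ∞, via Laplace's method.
I(n) ~ sqrt(π/(8n))

φ(x) = 8 · x^2 + x^4 has its unique global minimum at x* = 0 (since φ'(x) = 16x + 4x^3 = 0 only at x = 0 for real x with both coefficients positive, and φ → ∞ as |x| → ∞). At x* = 0, φ(0) = 0 and φ''(0) = 16. Laplace's method then gives
  I(n) ~ sqrt(2π / (n · φ''(0))) · e^(−n φ(0)) = sqrt(2π / (16n)) = sqrt(π/(8n)).
The x^4 term contributes only at subleading order (an O(1/n) relative correction).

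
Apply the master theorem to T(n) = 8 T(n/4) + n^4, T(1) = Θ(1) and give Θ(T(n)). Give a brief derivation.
T(n) = Θ(n^4)

log_4 8 ≈ 1.500. f(n) = n^4 dominates n^(log_4 8) since 4 > 1.500, and the regularity condition a·f(n/b) = 8·(n/4)^4 = (8/256)·n^4 ≤ c·f(n) holds with c = 8/256 ≈ 0.0312 < 1. So this is Case 3: T(n) = Θ(f(n)) = Θ(n^4).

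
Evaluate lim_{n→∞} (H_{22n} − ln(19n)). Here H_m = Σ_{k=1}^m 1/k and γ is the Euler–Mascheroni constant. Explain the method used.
lim = ln(22/19) + γ

By Euler-Maclaurin, H_m = ln m + γ + O(1/m). So
  H_{22n} − ln(19n) = ln(22n) + γ − ln(19n) + O(1/n)
                       = ln(22/19) + γ + O(1/n).
Hence the limit is ln(22/19) + γ.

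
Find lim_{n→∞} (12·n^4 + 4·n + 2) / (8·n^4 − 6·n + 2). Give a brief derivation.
lim = 12/8 = 3/2

For large n the leading n^4 terms dominate both numerator and denominator. Dividing top and bottom by n^4, every other term tends to 0, leaving 12/8 = 3/2.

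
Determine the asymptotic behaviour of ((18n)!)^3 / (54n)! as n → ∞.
((18n)!)^3/(54n)! ~ ((2π·18n)^(2/2) / sqrt(3)) · 3^(−3·18n)  →  0

Write N = 18n. Stirling: N! ~ sqrt(2π N)(N/e)^N and (3N)! ~ sqrt(2π·3N)·(3N/e)^(3N).
  (N!)^3/(3N)! ~ (2π N)^(3/2) (N/e)^(3N) / [sqrt(2π·3N) (3N/e)^(3N)]
     = (2π N)^(3/2) / sqrt(2π·3N) · (N/(3N))^(3N)
     = (2π N)^((3−1)/2) / sqrt(3) · 3^(−3N).
Since 3^3 > 1, the factor 3^(−3N) decays exponentially, so the ratio → 0. Substituting N = 18n gives the stated form.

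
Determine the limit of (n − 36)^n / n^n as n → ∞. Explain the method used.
lim = e^(−36)

Rewrite as (1 − 36/n)^(n). By the standard limit (1 + x/n)^n → e^x, we have (1 − 36/n)^n → e^(−36), and raising to the 1st power gives e^(−36).
More precisely, ln[(1 − 36/n)^(n)] = n · ln(1 − 36/n) = n · (-36/n + O(1/n^2)) = -36 + O(1/n) → -36.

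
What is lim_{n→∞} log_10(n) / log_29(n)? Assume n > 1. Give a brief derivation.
lim = ln(29) / ln(10) = log_10(29)

Change of base: log_10(n) = ln n / ln 10 and log_29(n) = ln n / ln 29. The ratio is (ln n / ln 10) · (ln 29 / ln n) = ln 29 / ln 10, a constant independent of n. So the limit is ln 29 / ln 10 = log_10(29).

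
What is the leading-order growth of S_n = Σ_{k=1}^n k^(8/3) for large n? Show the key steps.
S_n ~ (3/11) · n^(11/3)

Integral comparison: Σ_{k=1}^n k^(8/3) = ∫_0^n x^(8/3) dx + O(n^(8/3)). The integral is n^(1 + 8/3) / (1 + 8/3) = n^((8+3)/3) / ((8+3)/3) = (3/11) · n^(11/3).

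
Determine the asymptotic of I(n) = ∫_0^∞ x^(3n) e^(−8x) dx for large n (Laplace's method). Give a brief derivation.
I(n) ~ (sqrt(2π·3n) / 8) · (3n/(8e))^(3n)

Write the integrand as exp(3n ln x − 8x) and set f(x) = 3n ln x − 8x. Then f'(x) = 3n/x − 8 = 0 at x* = 3n/8, and f''(x*) = −3n/x*^2 = −8^2/(3n). Laplace's method (interior maximum) gives
  I(n) ~ e^(f(x*)) · sqrt(2π / |f''(x*)|)
        = exp(3n ln(3n/8) − 3n) · sqrt(2π · 3n / 8^2)
        = (3n/8)^(3n) e^(−3n) · sqrt(2π·3n) / 8
        = (sqrt(2π·3n) / 8) · (3n/(8e))^(3n).
This matches Γ(3n+1)/8^(3n+1) with Stirling applied to Γ.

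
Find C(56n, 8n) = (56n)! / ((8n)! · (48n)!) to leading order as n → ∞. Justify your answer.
C(56n, 8n) ~ (823543/46656)^(8n) · sqrt(7/(12π·8n))

Write N = 8n. Apply Stirling to each factorial:
  (7N)! ~ sqrt(2π·7N) · (7N/e)^(7N),
  N! ~ sqrt(2π N) · (N/e)^N,
  (6N)! ~ sqrt(2π·6N) · (6N/e)^(6N).
The exponential factors combine to (7N)^(7N) / (N^N · (6N)^(6N)) = 7^(7N)/6^(6N) = (7^7/6^6)^N = (823543/46656)^N.
The square-root prefactors combine to sqrt(2π·7N) / (sqrt(2π N)·sqrt(2π·6N)) = sqrt(7 / (2π·6·N)) = sqrt(7/(12π·8n)).
Substituting N = 8n: C(56n, 8n) ~ (823543/46656)^(8n) · sqrt(7/(12π·8n)).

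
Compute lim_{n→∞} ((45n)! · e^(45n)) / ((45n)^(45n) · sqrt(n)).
lim = sqrt(2π·45)

Stirling: (45n)! ~ sqrt(2π·45n) · (45n/e)^(45n). Hence
  (45n)! · e^(45n) / (45n)^(45n) ~ sqrt(2π·45n).
Dividing by sqrt(n): sqrt(2π·45n) / sqrt(n) = sqrt(2π·45) · n^((1−1)/2), so the limit is sqrt(2π·45).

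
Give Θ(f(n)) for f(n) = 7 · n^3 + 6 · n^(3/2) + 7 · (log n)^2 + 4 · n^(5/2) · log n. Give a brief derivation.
f(n) ∈ Θ(n^3)

Compare the terms by growth order. For large n, n^a · (log n)^b dominates n^a' · (log n)^b' iff a > a', or (a = a' and b > b'). Ranking the 4 terms shows the dominant one is 7 · n^3. Hence f(n) ∈ Θ(n^3).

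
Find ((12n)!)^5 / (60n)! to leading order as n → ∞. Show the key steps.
((12n)!)^5/(60n)! ~ ((2π·12n)^(4/2) / sqrt(5)) · 5^(−5·12n)  →  0

Write N = 12n. Stirling: N! ~ sqrt(2π N)(N/e)^N and (5N)! ~ sqrt(2π·5N)·(5N/e)^(5N).
  (N!)^5/(5N)! ~ (2π N)^(5/2) (N/e)^(5N) / [sqrt(2π·5N) (5N/e)^(5N)]
     = (2π N)^(5/2) / sqrt(2π·5N) · (N/(5N))^(5N)
     = (2π N)^((5−1)/2) / sqrt(5) · 5^(−5N).
Since 5^5 > 1, the factor 5^(−5N) decays exponentially, so the ratio → 0. Substituting N = 12n gives the stated form.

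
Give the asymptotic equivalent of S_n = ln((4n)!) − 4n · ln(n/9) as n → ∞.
S_n ~ 4n · (ln 36 − 1) + O(ln n)

Stirling: ln((4n)!) = 4n ln(4n) − 4n + O(ln n).
  S_n = 4n ln(4n) − 4n − 4n ln(n/9) + O(ln n)
      = 4n ln(4n) − 4n ln n + 4n ln 9 − 4n + O(ln n)
      = 4n ln 4 + 4n ln 9 − 4n + O(ln n)
      = 4n (ln 36 − 1) + O(ln n).
Numerically ln(36) − 1 ≈ 2.5835.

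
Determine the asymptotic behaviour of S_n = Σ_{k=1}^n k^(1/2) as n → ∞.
S_n ~ (2/3) · n^(3/2)

Integral comparison: Σ_{k=1}^n k^(1/2) = ∫_0^n x^(1/2) dx + O(n^(1/2)). The integral is n^(1 + 1/2) / (1 + 1/2) = n^((1+2)/2) / ((1+2)/2) = (2/3) · n^(3/2).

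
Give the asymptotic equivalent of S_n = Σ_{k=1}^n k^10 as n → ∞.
S_n ~ n^11 / 11

By integral comparison (Euler-Maclaurin), Σ_{k=1}^n k^10 = ∫_0^n x^10 dx + O(n^10) = n^11/11 + O(n^10). (Equivalently, Faulhaber's formula gives the same leading term.)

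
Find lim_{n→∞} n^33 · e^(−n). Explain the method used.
lim = 0

Exponentials with base > 1 dominate every fixed polynomial: for any fixed c, n^c / e^n → 0 as n → ∞ (e.g. by the ratio test, or since e^n grows faster than any power of n). Hence n^33 · e^(−n) = n^33 / e^n → 0.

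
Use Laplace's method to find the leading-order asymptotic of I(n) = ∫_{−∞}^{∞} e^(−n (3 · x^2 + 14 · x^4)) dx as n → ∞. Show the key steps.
I(n) ~ sqrt(π/(3n))

φ(x) = 3 · x^2 + 14 · x^4 has its unique global minimum at x* = 0 (since φ'(x) = 6x + 56x^3 = 0 only at x = 0 for real x with both coefficients positive, and φ → ∞ as |x| → ∞). At x* = 0, φ(0) = 0 and φ''(0) = 6. Laplace's method then gives
  I(n) ~ sqrt(2π / (n · φ''(0))) · e^(−n φ(0)) = sqrt(2π / (6n)) = sqrt(π/(3n)).
The 14 · x^4 term contributes only at subleading order (an O(1/n) relative correction).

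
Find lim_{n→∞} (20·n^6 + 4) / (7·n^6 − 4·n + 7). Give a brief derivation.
lim = 20/7

For large n the leading n^6 terms dominate both numerator and denominator. Dividing top and bottom by n^6, every other term tends to 0, leaving 20/7.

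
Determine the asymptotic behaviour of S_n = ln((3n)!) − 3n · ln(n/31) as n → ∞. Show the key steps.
S_n ~ 3n · (ln 93 − 1) + O(ln n)

Stirling: ln((3n)!) = 3n ln(3n) − 3n + O(ln n).
  S_n = 3n ln(3n) − 3n − 3n ln(n/31) + O(ln n)
      = 3n ln(3n) − 3n ln n + 3n ln 31 − 3n + O(ln n)
      = 3n ln 3 + 3n ln 31 − 3n + O(ln n)
      = 3n (ln 93 − 1) + O(ln n).
Numerically ln(93) − 1 ≈ 3.5326.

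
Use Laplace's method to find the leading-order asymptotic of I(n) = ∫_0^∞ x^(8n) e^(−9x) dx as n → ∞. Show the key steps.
I(n) ~ (sqrt(2π·8n) / 9) · (8n/(9e))^(8n)

Write the integrand as exp(8n ln x − 9x) and set f(x) = 8n ln x − 9x. Then f'(x) = 8n/x − 9 = 0 at x* = 8n/9, and f''(x*) = −8n/x*^2 = −9^2/(8n). Laplace's method (interior maximum) gives
  I(n) ~ e^(f(x*)) · sqrt(2π / |f''(x*)|)
        = exp(8n ln(8n/9) − 8n) · sqrt(2π · 8n / 9^2)
        = (8n/9)^(8n) e^(−8n) · sqrt(2π·8n) / 9
        = (sqrt(2π·8n) / 9) · (8n/(9e))^(8n).
This matches Γ(8n+1)/9^(8n+1) with Stirling applied to Γ.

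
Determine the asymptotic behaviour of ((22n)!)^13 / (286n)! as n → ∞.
((22n)!)^13/(286n)! ~ ((2π·22n)^(12/2) / sqrt(13)) · 13^(−13·22n)  →  0

Write N = 22n. Stirling: N! ~ sqrt(2π N)(N/e)^N and (13N)! ~ sqrt(2π·13N)·(13N/e)^(13N).
  (N!)^13/(13N)! ~ (2π N)^(13/2) (N/e)^(13N) / [sqrt(2π·13N) (13N/e)^(13N)]
     = (2π N)^(13/2) / sqrt(2π·13N) · (N/(13N))^(13N)
     = (2π N)^((13−1)/2) / sqrt(13) · 13^(−13N).
Since 13^13 > 1, the factor 13^(−13N) decays exponentially, so the ratio → 0. Substituting N = 22n gives the stated form.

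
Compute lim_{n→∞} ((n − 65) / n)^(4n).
lim = e^(−260)

Rewrite as (1 − 65/n)^(4n). By the standard limit (1 + x/n)^n → e^x, we have (1 − 65/n)^n → e^(−65), and raising to the 4th power gives e^(−260).
More precisely, ln[(1 − 65/n)^(4n)] = 4n · ln(1 − 65/n) = 4n · (-65/n + O(1/n^2)) = -260 + O(1/n) → -260.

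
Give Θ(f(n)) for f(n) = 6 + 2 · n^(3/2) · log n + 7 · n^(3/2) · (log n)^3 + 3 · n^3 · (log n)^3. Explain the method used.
f(n) ∈ Θ(n^3 · (log n)^3)

Compare the terms by growth order. For large n, n^a · (log n)^b dominates n^a' · (log n)^b' iff a > a', or (a = a' and b > b'). Ranking the 4 terms shows the dominant one is 3 · n^3 · (log n)^3. Hence f(n) ∈ Θ(n^3 · (log n)^3).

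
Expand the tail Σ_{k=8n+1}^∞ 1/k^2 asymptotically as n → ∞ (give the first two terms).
Σ_{k>8n} 1/k^2 = 1/(1 · (8n)) − 1/(2 · (8n)^2) + O(1/(8n)^3)

Compare to the integral: ∫_{8n}^∞ x^(−2) dx = [−x^(−1)/1]_{8n}^∞ = 1/((2−1)·(8n)). The Euler-Maclaurin correction adds −f(8n)/2 = −1/(2·(8n)^2). Euler-Maclaurin then gives
  Σ_{k>8n} 1/k^2 = ∫_{8n}^∞ dx/x^2 − 1/(2·(8n)^2) + O(1/(8n)^3).
(Equivalently this is ζ(2) − Σ_{k≤8n} 1/k^2.)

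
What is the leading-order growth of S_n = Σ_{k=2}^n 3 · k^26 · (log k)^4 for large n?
S_n ~ n^27 · (log n)^4 / 9

By integral comparison, S_n = ∫_1^n 3 · x^26 · (log x)^4 dx + O(n^26 · (log n)^4). For the integral, the leading term of ∫_1^n x^26 (log x)^4 dx is n^27/27 · (log n)^4 (by repeated integration by parts; each step lowers the log-exponent and produces a relatively O(1/log n) correction). Hence S_n ~ n^27 · (log n)^4 / 9.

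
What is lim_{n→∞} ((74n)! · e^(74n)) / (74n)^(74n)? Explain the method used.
lim = ∞

Stirling: (74n)! ~ sqrt(2π·74n) · (74n/e)^(74n). Hence
  (74n)! · e^(74n) / (74n)^(74n) ~ sqrt(2π·74n) = sqrt(2π·74) · sqrt(n) → ∞.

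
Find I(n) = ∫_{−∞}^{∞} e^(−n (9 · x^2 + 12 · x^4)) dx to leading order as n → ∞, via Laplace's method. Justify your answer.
I(n) ~ sqrt(π/(9n))

φ(x) = 9 · x^2 + 12 · x^4 has its unique global minimum at x* = 0 (since φ'(x) = 18x + 48x^3 = 0 only at x = 0 for real x with both coefficients positive, and φ → ∞ as |x| → ∞). At x* = 0, φ(0) = 0 and φ''(0) = 18. Laplace's method then gives
  I(n) ~ sqrt(2π / (n · φ''(0))) · e^(−n φ(0)) = sqrt(2π / (18n)) = sqrt(π/(9n)).
The 12 · x^4 term contributes only at subleading order (an O(1/n) relative correction).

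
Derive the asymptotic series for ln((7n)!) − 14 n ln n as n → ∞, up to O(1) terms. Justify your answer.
ln((7n)!) − 14 n ln n = −7 n ln n + 7(ln 7 − 1) n + (1/2) ln(2π·7n) + O(1/n)

Stirling: ln((7n)!) = 7n ln(7n) − 7n + (1/2) ln(2π·7n) + O(1/n).
Expand 7n ln(7n) = 7n (ln n + ln 7) = 7n ln n + 7n ln 7.
Subtract 14n ln n: leading term is (7 − 14) n ln n = −7 n ln n. The next term is 7n ln 7 − 7n = 7(ln 7 − 1) n. Then the (1/2) ln(2π·7n) correction.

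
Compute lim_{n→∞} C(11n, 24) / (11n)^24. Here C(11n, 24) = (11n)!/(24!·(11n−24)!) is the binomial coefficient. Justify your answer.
lim = 1/24! = 1/620448401733239439360000

With N = 11n → ∞: C(N, 24) / N^24 = [N(N−1)…(N−23)] / (24! · N^24) = (1/24!) · 1 · (1 − 1/(11n)) · … · (1 − 23/(11n)). Each factor → 1 as N → ∞, so the limit is 1/24! = 1/620448401733239439360000.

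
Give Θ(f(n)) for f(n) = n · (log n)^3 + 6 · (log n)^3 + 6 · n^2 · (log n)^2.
f(n) ∈ Θ(n^2 · (log n)^2)

Compare the terms by growth order. For large n, n^a · (log n)^b dominates n^a' · (log n)^b' iff a > a', or (a = a' and b > b'). Ranking the 3 terms shows the dominant one is 6 · n^2 · (log n)^2. Hence f(n) ∈ Θ(n^2 · (log n)^2).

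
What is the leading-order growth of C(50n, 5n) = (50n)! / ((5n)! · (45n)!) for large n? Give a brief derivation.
C(50n, 5n) ~ (10000000000/387420489)^(5n) · sqrt(5/(9π·5n))

Write N = 5n. Apply Stirling to each factorial:
  (10N)! ~ sqrt(2π·10N) · (10N/e)^(10N),
  N! ~ sqrt(2π N) · (N/e)^N,
  (9N)! ~ sqrt(2π·9N) · (9N/e)^(9N).
The exponential factors combine to (10N)^(10N) / (N^N · (9N)^(9N)) = 10^(10N)/9^(9N) = (10^10/9^9)^N = (10000000000/387420489)^N.
The square-root prefactors combine to sqrt(2π·10N) / (sqrt(2π N)·sqrt(2π·9N)) = sqrt(10 / (2π·9·N)) = sqrt(5/(9π·5n)).
Substituting N = 5n: C(50n, 5n) ~ (10000000000/387420489)^(5n) · sqrt(5/(9π·5n)).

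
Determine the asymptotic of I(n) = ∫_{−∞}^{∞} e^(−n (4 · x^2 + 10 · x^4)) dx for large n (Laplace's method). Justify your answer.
I(n) ~ sqrt(π/(4n))

φ(x) = 4 · x^2 + 10 · x^4 has its unique global minimum at x* = 0 (since φ'(x) = 8x + 40x^3 = 0 only at x = 0 for real x with both coefficients positive, and φ → ∞ as |x| → ∞). At x* = 0, φ(0) = 0 and φ''(0) = 8. Laplace's method then gives
  I(n) ~ sqrt(2π / (n · φ''(0))) · e^(−n φ(0)) = sqrt(2π / (8n)) = sqrt(π/(4n)).
The 10 · x^4 term contributes only at subleading order (an O(1/n) relative correction).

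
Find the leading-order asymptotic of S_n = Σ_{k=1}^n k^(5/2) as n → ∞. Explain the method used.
S_n ~ (2/7) · n^(7/2)

Integral comparison: Σ_{k=1}^n k^(5/2) = ∫_0^n x^(5/2) dx + O(n^(5/2)). The integral is n^(1 + 5/2) / (1 + 5/2) = n^((5+2)/2) / ((5+2)/2) = (2/7) · n^(7/2).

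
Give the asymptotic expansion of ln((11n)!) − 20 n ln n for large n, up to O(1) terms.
ln((11n)!) − 20 n ln n = −9 n ln n + 11(ln 11 − 1) n + (1/2) ln(2π·11n) + O(1/n)

Stirling: ln((11n)!) = 11n ln(11n) − 11n + (1/2) ln(2π·11n) + O(1/n).
Expand 11n ln(11n) = 11n (ln n + ln 11) = 11n ln n + 11n ln 11.
Subtract 20n ln n: leading term is (11 − 20) n ln n = −9 n ln n. The next term is 11n ln 11 − 11n = 11(ln 11 − 1) n. Then the (1/2) ln(2π·11n) correction.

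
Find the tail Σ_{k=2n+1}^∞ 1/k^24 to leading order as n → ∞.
Σ_{k>2n} 1/k^24 ~ 1/(23 · (2n)^23)

Compare to the integral: ∫_{2n}^∞ x^(−24) dx = [−x^(−23)/23]_{2n}^∞ = 1/((24−1)·(2n)^23). Euler-Maclaurin then gives
  Σ_{k>2n} 1/k^24 = ∫_{2n}^∞ dx/x^24 − 1/(2·(2n)^24) + O(1/(2n)^25).
(Equivalently this is ζ(24) − Σ_{k≤2n} 1/k^24.)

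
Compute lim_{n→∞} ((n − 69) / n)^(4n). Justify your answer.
lim = e^(−276)

Rewrite as (1 − 69/n)^(4n). By the standard limit (1 + x/n)^n → e^x, we have (1 − 69/n)^n → e^(−69), and raising to the 4th power gives e^(−276).
More precisely, ln[(1 − 69/n)^(4n)] = 4n · ln(1 − 69/n) = 4n · (-69/n + O(1/n^2)) = -276 + O(1/n) → -276.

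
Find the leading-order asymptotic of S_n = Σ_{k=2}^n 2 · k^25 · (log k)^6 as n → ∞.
S_n ~ n^26 · (log n)^6 / 13

By integral comparison, S_n = ∫_1^n 2 · x^25 · (log x)^6 dx + O(n^25 · (log n)^6). For the integral, the leading term of ∫_1^n x^25 (log x)^6 dx is n^26/26 · (log n)^6 (by repeated integration by parts; each step lowers the log-exponent and produces a relatively O(1/log n) correction). Hence S_n ~ n^26 · (log n)^6 / 13.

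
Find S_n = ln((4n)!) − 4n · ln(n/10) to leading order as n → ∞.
S_n ~ 4n · (ln 40 − 1) + O(ln n)

Stirling: ln((4n)!) = 4n ln(4n) − 4n + O(ln n).
  S_n = 4n ln(4n) − 4n − 4n ln(n/10) + O(ln n)
      = 4n ln(4n) − 4n ln n + 4n ln 10 − 4n + O(ln n)
      = 4n ln 4 + 4n ln 10 − 4n + O(ln n)
      = 4n (ln 40 − 1) + O(ln n).
Numerically ln(40) − 1 ≈ 2.6889.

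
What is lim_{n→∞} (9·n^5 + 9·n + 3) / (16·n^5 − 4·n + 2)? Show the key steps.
lim = 9/16

For large n the leading n^5 terms dominate both numerator and denominator. Dividing top and bottom by n^5, every other term tends to 0, leaving 9/16.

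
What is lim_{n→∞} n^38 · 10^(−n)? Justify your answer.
lim = 0

Exponentials with base > 1 dominate every fixed polynomial: for any fixed c, n^c / 10^n → 0 as n → ∞ (e.g. by the ratio test, or by writing 10^n = e^(n ln 10) and noting e^(n ln 10) / n^c → ∞). Hence n^38 · 10^(−n) = n^38 / 10^n → 0.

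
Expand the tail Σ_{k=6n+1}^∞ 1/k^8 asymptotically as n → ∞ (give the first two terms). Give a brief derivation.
Σ_{k>6n} 1/k^8 = 1/(7 · (6n)^7) − 1/(2 · (6n)^8) + O(1/(6n)^9)

Compare to the integral: ∫_{6n}^∞ x^(−8) dx = [−x^(−7)/7]_{6n}^∞ = 1/((8−1)·(6n)^7). The Euler-Maclaurin correction adds −f(6n)/2 = −1/(2·(6n)^8). Euler-Maclaurin then gives
  Σ_{k>6n} 1/k^8 = ∫_{6n}^∞ dx/x^8 − 1/(2·(6n)^8) + O(1/(6n)^9).
(Equivalently this is ζ(8) − Σ_{k≤6n} 1/k^8.)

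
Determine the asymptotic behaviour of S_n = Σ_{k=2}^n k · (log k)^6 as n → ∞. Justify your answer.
S_n ~ n^2 · (log n)^6 / 2

By integral comparison, S_n = ∫_1^n x · (log x)^6 dx + O(n · (log n)^6). For the integral, the leading term of ∫_1^n x^1 (log x)^6 dx is n^2/2 · (log n)^6 (by repeated integration by parts; each step lowers the log-exponent and produces a relatively O(1/log n) correction). Hence S_n ~ n^2 · (log n)^6 / 2.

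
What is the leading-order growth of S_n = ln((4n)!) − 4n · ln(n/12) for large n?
S_n ~ 4n · (ln 48 − 1) + O(ln n)

Stirling: ln((4n)!) = 4n ln(4n) − 4n + O(ln n).
  S_n = 4n ln(4n) − 4n − 4n ln(n/12) + O(ln n)
      = 4n ln(4n) − 4n ln n + 4n ln 12 − 4n + O(ln n)
      = 4n ln 4 + 4n ln 12 − 4n + O(ln n)
      = 4n (ln 48 − 1) + O(ln n).
Numerically ln(48) − 1 ≈ 2.8712.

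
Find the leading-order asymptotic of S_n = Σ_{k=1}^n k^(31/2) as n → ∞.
S_n ~ (2/33) · n^(33/2)

Integral comparison: Σ_{k=1}^n k^(31/2) = ∫_0^n x^(31/2) dx + O(n^(31/2)). The integral is n^(1 + 31/2) / (1 + 31/2) = n^((31+2)/2) / ((31+2)/2) = (2/33) · n^(33/2).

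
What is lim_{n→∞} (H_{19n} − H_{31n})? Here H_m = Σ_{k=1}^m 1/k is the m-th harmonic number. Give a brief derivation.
lim = ln(19/31)

Euler-Maclaurin gives H_m = ln m + γ + 1/(2m) + O(1/m^2). The γ and O(1/m) terms cancel in the difference:
  H_{19n} − H_{31n} = ln(19n) − ln(31n) + O(1/n) = ln(19/31) + O(1/n).
Hence the limit is ln(19/31).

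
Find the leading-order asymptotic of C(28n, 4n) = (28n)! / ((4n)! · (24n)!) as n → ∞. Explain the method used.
C(28n, 4n) ~ (823543/46656)^(4n) · sqrt(7/(12π·4n))

Write N = 4n. Apply Stirling to each factorial:
  (7N)! ~ sqrt(2π·7N) · (7N/e)^(7N),
  N! ~ sqrt(2π N) · (N/e)^N,
  (6N)! ~ sqrt(2π·6N) · (6N/e)^(6N).
The exponential factors combine to (7N)^(7N) / (N^N · (6N)^(6N)) = 7^(7N)/6^(6N) = (7^7/6^6)^N = (823543/46656)^N.
The square-root prefactors combine to sqrt(2π·7N) / (sqrt(2π N)·sqrt(2π·6N)) = sqrt(7 / (2π·6·N)) = sqrt(7/(12π·4n)).
Substituting N = 4n: C(28n, 4n) ~ (823543/46656)^(4n) · sqrt(7/(12π·4n)).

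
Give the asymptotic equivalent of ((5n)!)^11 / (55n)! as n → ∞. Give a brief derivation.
((5n)!)^11/(55n)! ~ ((2π·5n)^(10/2) / sqrt(11)) · 11^(−11·5n)  →  0

Write N = 5n. Stirling: N! ~ sqrt(2π N)(N/e)^N and (11N)! ~ sqrt(2π·11N)·(11N/e)^(11N).
  (N!)^11/(11N)! ~ (2π N)^(11/2) (N/e)^(11N) / [sqrt(2π·11N) (11N/e)^(11N)]
     = (2π N)^(11/2) / sqrt(2π·11N) · (N/(11N))^(11N)
     = (2π N)^((11−1)/2) / sqrt(11) · 11^(−11N).
Since 11^11 > 1, the factor 11^(−11N) decays exponentially, so the ratio → 0. Substituting N = 5n gives the stated form.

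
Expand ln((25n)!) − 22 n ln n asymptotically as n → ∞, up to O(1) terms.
ln((25n)!) − 22 n ln n = 3 n ln n + 25(ln 25 − 1) n + (1/2) ln(2π·25n) + O(1/n)

Stirling: ln((25n)!) = 25n ln(25n) − 25n + (1/2) ln(2π·25n) + O(1/n).
Expand 25n ln(25n) = 25n (ln n + ln 25) = 25n ln n + 25n ln 25.
Subtract 22n ln n: leading term is (25 − 22) n ln n = 3 n ln n. The next term is 25n ln 25 − 25n = 25(ln 25 − 1) n. Then the (1/2) ln(2π·25n) correction.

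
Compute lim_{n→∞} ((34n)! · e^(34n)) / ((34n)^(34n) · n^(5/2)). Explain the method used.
lim = 0

Stirling: (34n)! ~ sqrt(2π·34n) · (34n/e)^(34n). Hence
  (34n)! · e^(34n) / (34n)^(34n) ~ sqrt(2π·34n).
Dividing by n^(5/2): sqrt(2π·34n) / n^(5/2) = sqrt(2π·34) · n^((1−5)/2), so the expression behaves like sqrt(2π·34) · n^((1−5)/2) → 0.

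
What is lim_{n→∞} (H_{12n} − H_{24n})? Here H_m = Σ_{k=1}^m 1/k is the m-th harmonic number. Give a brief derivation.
lim = ln(12/24) = −ln 2

Euler-Maclaurin gives H_m = ln m + γ + 1/(2m) + O(1/m^2). The γ and O(1/m) terms cancel in the difference:
  H_{12n} − H_{24n} = ln(12n) − ln(24n) + O(1/n) = ln(12/24) + O(1/n).
Hence the limit is ln(12/24) = −ln 2.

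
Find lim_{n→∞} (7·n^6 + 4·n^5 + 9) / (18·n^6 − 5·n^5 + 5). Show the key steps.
lim = 7/18

For large n the leading n^6 terms dominate both numerator and denominator. Dividing top and bottom by n^6, every other term tends to 0, leaving 7/18.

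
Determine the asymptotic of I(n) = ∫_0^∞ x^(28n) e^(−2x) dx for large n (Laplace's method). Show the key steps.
I(n) ~ (sqrt(2π·28n) / 2) · (28n/(2e))^(28n)

Write the integrand as exp(28n ln x − 2x) and set f(x) = 28n ln x − 2x. Then f'(x) = 28n/x − 2 = 0 at x* = 28n/2, and f''(x*) = −28n/x*^2 = −2^2/(28n). Laplace's method (interior maximum) gives
  I(n) ~ e^(f(x*)) · sqrt(2π / |f''(x*)|)
        = exp(28n ln(28n/2) − 28n) · sqrt(2π · 28n / 2^2)
        = (28n/2)^(28n) e^(−28n) · sqrt(2π·28n) / 2
        = (sqrt(2π·28n) / 2) · (28n/(2e))^(28n).
This matches Γ(28n+1)/2^(28n+1) with Stirling applied to Γ.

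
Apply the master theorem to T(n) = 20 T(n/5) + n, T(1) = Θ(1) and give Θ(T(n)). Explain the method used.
T(n) = Θ(n^(log_5 20))

Master theorem: compare f(n) = n to n^(log_5 20) where log_5 20 ≈ 1.861. Since 1 < log_5 20, we have f(n) = O(n^(log_5 20 − ε)) for some ε > 0 — Case 1. Hence T(n) = Θ(n^(log_5 20)).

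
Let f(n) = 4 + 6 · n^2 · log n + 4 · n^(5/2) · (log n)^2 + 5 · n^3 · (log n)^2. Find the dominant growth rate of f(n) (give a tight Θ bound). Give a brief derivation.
f(n) ∈ Θ(n^3 · (log n)^2)

Compare the terms by growth order. For large n, n^a · (log n)^b dominates n^a' · (log n)^b' iff a > a', or (a = a' and b > b'). Ranking the 4 terms shows the dominant one is 5 · n^3 · (log n)^2. Hence f(n) ∈ Θ(n^3 · (log n)^2).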